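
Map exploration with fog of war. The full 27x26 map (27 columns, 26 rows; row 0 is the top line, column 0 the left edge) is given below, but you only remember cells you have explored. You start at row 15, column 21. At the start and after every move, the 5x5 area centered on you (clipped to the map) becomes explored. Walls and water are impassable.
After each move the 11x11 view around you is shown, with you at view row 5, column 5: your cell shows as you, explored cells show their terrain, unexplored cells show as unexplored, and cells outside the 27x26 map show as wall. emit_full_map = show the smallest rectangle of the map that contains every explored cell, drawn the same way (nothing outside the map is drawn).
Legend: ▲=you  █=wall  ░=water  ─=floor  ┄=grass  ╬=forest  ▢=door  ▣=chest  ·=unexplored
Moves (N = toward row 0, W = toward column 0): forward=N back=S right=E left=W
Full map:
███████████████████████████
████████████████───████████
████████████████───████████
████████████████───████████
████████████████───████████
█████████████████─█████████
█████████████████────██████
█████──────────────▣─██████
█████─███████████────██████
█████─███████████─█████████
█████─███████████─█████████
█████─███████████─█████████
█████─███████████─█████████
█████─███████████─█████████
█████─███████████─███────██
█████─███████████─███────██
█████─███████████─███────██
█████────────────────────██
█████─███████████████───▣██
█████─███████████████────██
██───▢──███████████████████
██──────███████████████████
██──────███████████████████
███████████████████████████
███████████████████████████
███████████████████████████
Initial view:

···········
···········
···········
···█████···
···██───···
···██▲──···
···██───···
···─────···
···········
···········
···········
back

···········
···········
···█████···
···██───···
···██───···
···██▲──···
···─────···
···██───···
···········
···········
···········

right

··········█
··········█
··█████···█
··██────··█
··██────··█
··██─▲──··█
··──────··█
··██───▣··█
··········█
··········█
··········█

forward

··········█
··········█
··········█
··██████··█
··██────··█
··██─▲──··█
··██────··█
··──────··█
··██───▣··█
··········█
··········█

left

···········
···········
···········
···██████··
···██────··
···██▲───··
···██────··
···──────··
···██───▣··
···········
···········

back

···········
···········
···██████··
···██────··
···██────··
···██▲───··
···──────··
···██───▣··
···········
···········
···········

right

··········█
··········█
··██████··█
··██────··█
··██────··█
··██─▲──··█
··──────··█
··██───▣··█
··········█
··········█
··········█

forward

··········█
··········█
··········█
··██████··█
··██────··█
··██─▲──··█
··██────··█
··──────··█
··██───▣··█
··········█
··········█

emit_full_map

██████
██────
██─▲──
██────
──────
██───▣

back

··········█
··········█
··██████··█
··██────··█
··██────··█
··██─▲──··█
··──────··█
··██───▣··█
··········█
··········█
··········█

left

···········
···········
···██████··
···██────··
···██────··
···██▲───··
···──────··
···██───▣··
···········
···········
···········

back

···········
···██████··
···██────··
···██────··
···██────··
···──▲───··
···██───▣··
···██───···
···········
···········
···········

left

···········
····██████·
····██────·
···███────·
···███────·
···──▲────·
···███───▣·
···███───··
···········
···········
···········

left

···········
·····██████
·····██────
···─███────
···─███────
···──▲─────
···████───▣
···████───·
···········
···········
···········

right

···········
····██████·
····██────·
··─███────·
··─███────·
··───▲────·
··████───▣·
··████───··
···········
···········
···········

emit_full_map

··██████
··██────
─███────
─███────
───▲────
████───▣
████───·

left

···········
·····██████
·····██────
···─███────
···─███────
···──▲─────
···████───▣
···████───·
···········
···········
···········

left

···········
······█████
······██───
···█─███───
···█─███───
···──▲─────
···█████───
···█████───
···········
···········
···········

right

···········
·····██████
·····██────
··█─███────
··█─███────
··───▲─────
··█████───▣
··█████───·
···········
···········
···········

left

···········
······█████
······██───
···█─███───
···█─███───
···──▲─────
···█████───
···█████───
···········
···········
···········

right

···········
·····██████
·····██────
··█─███────
··█─███────
··───▲─────
··█████───▣
··█████───·
···········
···········
···········


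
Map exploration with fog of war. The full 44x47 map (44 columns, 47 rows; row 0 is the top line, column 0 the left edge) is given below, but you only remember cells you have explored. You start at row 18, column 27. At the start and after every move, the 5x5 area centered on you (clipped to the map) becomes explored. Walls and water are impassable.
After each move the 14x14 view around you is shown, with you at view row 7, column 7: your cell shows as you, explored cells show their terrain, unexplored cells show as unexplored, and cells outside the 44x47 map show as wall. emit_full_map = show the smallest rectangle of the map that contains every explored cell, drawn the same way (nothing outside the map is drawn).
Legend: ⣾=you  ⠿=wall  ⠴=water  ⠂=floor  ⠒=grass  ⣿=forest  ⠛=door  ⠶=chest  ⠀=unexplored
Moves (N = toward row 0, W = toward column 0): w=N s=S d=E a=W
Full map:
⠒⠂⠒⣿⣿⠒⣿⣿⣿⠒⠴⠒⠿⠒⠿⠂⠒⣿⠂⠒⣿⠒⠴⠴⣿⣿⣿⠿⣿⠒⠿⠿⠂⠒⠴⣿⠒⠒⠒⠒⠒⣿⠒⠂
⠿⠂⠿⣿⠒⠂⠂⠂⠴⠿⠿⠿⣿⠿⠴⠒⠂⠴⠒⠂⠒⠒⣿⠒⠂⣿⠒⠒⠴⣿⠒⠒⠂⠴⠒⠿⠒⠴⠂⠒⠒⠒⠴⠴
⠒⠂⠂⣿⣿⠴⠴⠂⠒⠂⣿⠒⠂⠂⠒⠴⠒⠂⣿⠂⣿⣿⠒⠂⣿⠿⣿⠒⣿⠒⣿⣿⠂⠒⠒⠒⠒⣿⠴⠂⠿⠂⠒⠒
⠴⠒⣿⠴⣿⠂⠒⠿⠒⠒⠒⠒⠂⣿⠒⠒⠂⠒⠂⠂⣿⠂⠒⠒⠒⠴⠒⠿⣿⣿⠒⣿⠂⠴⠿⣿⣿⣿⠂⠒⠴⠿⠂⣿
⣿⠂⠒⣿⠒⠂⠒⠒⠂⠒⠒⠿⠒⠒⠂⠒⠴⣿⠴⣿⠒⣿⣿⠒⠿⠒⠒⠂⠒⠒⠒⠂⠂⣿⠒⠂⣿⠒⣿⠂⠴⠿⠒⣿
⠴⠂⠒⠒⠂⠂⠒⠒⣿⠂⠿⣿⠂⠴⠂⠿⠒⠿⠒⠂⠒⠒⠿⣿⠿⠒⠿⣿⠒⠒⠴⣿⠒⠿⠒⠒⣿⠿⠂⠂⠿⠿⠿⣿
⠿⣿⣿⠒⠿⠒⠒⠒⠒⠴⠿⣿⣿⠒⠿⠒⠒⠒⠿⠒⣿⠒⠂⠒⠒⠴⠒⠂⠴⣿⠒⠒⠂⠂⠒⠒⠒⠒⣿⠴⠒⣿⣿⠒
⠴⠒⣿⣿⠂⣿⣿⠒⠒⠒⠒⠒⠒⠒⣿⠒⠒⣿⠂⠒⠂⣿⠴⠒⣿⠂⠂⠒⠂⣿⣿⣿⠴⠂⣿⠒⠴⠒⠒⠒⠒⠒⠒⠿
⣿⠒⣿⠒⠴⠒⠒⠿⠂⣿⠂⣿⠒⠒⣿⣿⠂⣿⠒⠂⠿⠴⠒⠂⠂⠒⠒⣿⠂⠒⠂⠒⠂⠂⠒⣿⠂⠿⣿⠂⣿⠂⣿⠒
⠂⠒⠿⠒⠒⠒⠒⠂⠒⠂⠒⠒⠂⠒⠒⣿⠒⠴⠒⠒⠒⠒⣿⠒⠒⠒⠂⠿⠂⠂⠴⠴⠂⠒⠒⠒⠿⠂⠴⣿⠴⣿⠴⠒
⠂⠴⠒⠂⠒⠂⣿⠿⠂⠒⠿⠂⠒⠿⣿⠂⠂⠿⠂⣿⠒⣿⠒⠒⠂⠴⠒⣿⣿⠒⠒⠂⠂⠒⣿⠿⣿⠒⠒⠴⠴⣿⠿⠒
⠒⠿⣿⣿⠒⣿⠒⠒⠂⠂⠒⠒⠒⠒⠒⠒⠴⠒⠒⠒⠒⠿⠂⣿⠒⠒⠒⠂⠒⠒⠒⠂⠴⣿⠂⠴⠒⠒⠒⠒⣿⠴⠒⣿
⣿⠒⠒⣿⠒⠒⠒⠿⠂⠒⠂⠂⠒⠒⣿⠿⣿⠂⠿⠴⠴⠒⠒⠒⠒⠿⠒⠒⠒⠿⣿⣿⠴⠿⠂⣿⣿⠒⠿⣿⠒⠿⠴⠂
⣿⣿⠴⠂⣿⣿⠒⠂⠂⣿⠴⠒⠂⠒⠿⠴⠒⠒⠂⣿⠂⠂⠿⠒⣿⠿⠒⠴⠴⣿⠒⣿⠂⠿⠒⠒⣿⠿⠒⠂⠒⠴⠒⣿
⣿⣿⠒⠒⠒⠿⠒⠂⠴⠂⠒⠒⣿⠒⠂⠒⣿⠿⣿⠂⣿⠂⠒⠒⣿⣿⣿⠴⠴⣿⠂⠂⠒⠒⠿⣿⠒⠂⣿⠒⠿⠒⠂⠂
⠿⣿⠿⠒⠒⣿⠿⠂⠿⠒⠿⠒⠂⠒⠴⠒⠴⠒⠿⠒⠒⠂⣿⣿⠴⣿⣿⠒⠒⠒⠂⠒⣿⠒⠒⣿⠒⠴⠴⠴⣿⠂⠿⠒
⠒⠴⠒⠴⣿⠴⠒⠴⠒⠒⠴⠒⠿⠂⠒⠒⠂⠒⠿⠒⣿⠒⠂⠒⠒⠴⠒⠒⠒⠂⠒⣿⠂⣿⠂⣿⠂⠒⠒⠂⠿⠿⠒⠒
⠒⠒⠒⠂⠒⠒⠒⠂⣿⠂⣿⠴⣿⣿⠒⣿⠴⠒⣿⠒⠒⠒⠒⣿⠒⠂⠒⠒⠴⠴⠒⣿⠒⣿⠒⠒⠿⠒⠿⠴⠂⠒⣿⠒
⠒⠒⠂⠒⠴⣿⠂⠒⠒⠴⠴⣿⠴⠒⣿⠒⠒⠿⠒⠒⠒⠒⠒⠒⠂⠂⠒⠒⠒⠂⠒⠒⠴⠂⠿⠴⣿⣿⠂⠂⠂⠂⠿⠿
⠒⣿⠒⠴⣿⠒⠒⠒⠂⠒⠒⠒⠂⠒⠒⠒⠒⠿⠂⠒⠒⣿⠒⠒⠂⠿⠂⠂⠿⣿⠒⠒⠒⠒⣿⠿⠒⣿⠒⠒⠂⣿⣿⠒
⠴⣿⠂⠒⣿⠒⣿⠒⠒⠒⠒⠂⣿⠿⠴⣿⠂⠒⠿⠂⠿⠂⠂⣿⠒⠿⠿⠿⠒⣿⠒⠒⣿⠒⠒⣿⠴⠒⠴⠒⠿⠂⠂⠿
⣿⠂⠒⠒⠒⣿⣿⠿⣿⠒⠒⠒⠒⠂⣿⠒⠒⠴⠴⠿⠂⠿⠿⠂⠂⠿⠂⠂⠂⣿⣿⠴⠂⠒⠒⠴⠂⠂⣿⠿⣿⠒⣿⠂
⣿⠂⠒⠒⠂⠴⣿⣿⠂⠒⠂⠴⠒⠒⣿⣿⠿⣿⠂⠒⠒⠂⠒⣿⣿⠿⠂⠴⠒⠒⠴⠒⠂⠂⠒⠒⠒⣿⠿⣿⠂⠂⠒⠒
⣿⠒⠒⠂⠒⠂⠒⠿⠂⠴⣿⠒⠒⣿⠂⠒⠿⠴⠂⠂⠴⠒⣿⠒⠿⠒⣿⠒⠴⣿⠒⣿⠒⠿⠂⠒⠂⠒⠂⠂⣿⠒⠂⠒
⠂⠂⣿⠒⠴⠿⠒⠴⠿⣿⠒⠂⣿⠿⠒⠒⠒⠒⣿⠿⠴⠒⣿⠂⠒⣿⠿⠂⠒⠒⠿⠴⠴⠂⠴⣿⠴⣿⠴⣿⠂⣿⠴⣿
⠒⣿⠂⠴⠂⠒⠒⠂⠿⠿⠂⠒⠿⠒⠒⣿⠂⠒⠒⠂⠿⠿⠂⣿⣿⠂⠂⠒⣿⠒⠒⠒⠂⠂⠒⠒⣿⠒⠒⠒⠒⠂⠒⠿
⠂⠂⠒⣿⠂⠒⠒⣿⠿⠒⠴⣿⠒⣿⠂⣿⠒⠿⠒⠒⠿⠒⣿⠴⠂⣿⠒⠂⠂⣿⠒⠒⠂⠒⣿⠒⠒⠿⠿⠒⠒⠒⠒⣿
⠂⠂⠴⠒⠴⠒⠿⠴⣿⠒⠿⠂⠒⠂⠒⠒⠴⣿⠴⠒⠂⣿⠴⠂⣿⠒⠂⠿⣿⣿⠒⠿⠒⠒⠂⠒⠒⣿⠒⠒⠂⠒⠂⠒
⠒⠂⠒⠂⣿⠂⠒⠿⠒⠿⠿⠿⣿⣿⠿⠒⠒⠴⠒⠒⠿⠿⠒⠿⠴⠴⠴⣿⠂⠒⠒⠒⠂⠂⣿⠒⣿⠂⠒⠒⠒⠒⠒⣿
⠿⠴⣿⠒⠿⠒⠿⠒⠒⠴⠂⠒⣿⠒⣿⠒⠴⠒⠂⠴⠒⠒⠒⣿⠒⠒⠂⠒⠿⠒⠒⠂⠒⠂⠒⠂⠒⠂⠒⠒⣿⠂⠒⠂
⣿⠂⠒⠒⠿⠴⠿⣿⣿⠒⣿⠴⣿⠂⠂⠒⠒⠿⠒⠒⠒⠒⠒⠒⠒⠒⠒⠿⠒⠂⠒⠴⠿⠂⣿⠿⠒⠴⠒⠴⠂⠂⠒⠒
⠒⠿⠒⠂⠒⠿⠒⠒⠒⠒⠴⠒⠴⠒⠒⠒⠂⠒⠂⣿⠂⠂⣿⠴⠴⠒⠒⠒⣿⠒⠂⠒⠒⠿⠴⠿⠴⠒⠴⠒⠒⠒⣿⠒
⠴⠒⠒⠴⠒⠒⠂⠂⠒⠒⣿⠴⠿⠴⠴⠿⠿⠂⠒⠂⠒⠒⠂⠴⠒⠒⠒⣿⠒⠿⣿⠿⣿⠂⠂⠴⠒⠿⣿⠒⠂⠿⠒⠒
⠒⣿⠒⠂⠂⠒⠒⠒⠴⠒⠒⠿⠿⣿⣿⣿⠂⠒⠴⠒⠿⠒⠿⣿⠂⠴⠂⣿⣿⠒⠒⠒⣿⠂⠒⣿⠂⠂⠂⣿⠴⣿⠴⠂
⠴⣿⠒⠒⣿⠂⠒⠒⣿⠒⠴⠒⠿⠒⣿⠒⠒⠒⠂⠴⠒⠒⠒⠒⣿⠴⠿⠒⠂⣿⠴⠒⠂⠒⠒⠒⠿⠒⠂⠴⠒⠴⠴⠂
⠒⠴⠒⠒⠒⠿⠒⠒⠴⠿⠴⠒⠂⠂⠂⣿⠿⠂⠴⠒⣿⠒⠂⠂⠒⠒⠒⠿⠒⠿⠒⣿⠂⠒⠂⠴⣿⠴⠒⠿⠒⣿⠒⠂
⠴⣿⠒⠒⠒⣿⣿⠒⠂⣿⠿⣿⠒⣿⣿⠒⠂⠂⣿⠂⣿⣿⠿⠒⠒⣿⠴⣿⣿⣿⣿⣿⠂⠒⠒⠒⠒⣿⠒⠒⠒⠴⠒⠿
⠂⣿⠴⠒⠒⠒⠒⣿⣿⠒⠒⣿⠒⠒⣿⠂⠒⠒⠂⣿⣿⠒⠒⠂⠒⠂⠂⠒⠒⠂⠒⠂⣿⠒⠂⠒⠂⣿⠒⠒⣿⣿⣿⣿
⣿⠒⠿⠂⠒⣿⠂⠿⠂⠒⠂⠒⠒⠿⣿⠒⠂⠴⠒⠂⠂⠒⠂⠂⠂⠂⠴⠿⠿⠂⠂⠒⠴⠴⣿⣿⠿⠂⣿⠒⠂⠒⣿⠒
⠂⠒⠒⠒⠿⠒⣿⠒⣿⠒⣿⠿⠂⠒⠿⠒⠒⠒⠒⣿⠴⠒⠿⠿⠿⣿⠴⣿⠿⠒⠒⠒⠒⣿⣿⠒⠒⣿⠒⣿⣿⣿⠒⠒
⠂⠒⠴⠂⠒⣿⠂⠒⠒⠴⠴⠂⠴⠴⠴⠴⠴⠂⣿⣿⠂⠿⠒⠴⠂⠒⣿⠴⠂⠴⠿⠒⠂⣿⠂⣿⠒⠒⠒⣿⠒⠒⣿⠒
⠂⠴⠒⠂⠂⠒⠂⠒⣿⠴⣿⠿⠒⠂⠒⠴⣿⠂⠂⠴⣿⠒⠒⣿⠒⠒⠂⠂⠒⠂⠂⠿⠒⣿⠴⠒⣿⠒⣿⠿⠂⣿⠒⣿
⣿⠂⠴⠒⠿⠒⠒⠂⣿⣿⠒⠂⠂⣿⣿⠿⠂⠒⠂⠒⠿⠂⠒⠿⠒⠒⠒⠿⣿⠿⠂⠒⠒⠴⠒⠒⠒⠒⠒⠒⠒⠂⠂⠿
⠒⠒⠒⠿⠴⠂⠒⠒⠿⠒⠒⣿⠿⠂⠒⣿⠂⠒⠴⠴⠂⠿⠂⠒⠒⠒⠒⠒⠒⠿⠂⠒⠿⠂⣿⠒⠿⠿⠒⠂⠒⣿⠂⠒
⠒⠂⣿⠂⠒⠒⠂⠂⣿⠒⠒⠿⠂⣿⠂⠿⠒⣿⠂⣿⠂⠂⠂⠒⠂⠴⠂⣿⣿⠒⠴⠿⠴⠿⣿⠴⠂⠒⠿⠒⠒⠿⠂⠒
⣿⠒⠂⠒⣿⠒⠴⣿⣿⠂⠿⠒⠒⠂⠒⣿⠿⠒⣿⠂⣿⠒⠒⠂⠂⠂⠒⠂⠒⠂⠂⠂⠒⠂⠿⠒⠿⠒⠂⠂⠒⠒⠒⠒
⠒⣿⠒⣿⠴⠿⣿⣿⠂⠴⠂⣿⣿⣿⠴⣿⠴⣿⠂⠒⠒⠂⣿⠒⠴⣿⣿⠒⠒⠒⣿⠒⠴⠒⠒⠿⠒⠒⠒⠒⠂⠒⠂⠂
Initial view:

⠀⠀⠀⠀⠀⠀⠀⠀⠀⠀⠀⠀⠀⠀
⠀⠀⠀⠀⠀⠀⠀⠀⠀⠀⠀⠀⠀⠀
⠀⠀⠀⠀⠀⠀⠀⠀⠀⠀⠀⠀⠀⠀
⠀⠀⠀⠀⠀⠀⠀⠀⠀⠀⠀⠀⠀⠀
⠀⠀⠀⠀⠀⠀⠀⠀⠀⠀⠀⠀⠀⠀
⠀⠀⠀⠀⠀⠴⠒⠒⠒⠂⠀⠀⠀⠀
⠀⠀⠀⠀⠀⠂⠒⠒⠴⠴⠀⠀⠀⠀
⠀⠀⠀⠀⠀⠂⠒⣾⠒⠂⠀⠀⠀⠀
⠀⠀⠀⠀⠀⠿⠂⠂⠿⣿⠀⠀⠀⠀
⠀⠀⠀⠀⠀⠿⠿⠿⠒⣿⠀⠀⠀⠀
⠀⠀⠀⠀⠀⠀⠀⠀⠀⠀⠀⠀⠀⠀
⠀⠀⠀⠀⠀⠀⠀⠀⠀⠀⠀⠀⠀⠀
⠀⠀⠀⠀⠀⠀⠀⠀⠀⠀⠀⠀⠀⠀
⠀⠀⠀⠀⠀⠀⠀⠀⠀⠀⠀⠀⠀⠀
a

⠀⠀⠀⠀⠀⠀⠀⠀⠀⠀⠀⠀⠀⠀
⠀⠀⠀⠀⠀⠀⠀⠀⠀⠀⠀⠀⠀⠀
⠀⠀⠀⠀⠀⠀⠀⠀⠀⠀⠀⠀⠀⠀
⠀⠀⠀⠀⠀⠀⠀⠀⠀⠀⠀⠀⠀⠀
⠀⠀⠀⠀⠀⠀⠀⠀⠀⠀⠀⠀⠀⠀
⠀⠀⠀⠀⠀⠒⠴⠒⠒⠒⠂⠀⠀⠀
⠀⠀⠀⠀⠀⠒⠂⠒⠒⠴⠴⠀⠀⠀
⠀⠀⠀⠀⠀⠂⠂⣾⠒⠒⠂⠀⠀⠀
⠀⠀⠀⠀⠀⠂⠿⠂⠂⠿⣿⠀⠀⠀
⠀⠀⠀⠀⠀⠒⠿⠿⠿⠒⣿⠀⠀⠀
⠀⠀⠀⠀⠀⠀⠀⠀⠀⠀⠀⠀⠀⠀
⠀⠀⠀⠀⠀⠀⠀⠀⠀⠀⠀⠀⠀⠀
⠀⠀⠀⠀⠀⠀⠀⠀⠀⠀⠀⠀⠀⠀
⠀⠀⠀⠀⠀⠀⠀⠀⠀⠀⠀⠀⠀⠀

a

⠀⠀⠀⠀⠀⠀⠀⠀⠀⠀⠀⠀⠀⠀
⠀⠀⠀⠀⠀⠀⠀⠀⠀⠀⠀⠀⠀⠀
⠀⠀⠀⠀⠀⠀⠀⠀⠀⠀⠀⠀⠀⠀
⠀⠀⠀⠀⠀⠀⠀⠀⠀⠀⠀⠀⠀⠀
⠀⠀⠀⠀⠀⠀⠀⠀⠀⠀⠀⠀⠀⠀
⠀⠀⠀⠀⠀⠒⠒⠴⠒⠒⠒⠂⠀⠀
⠀⠀⠀⠀⠀⣿⠒⠂⠒⠒⠴⠴⠀⠀
⠀⠀⠀⠀⠀⠒⠂⣾⠒⠒⠒⠂⠀⠀
⠀⠀⠀⠀⠀⠒⠂⠿⠂⠂⠿⣿⠀⠀
⠀⠀⠀⠀⠀⣿⠒⠿⠿⠿⠒⣿⠀⠀
⠀⠀⠀⠀⠀⠀⠀⠀⠀⠀⠀⠀⠀⠀
⠀⠀⠀⠀⠀⠀⠀⠀⠀⠀⠀⠀⠀⠀
⠀⠀⠀⠀⠀⠀⠀⠀⠀⠀⠀⠀⠀⠀
⠀⠀⠀⠀⠀⠀⠀⠀⠀⠀⠀⠀⠀⠀

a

⠀⠀⠀⠀⠀⠀⠀⠀⠀⠀⠀⠀⠀⠀
⠀⠀⠀⠀⠀⠀⠀⠀⠀⠀⠀⠀⠀⠀
⠀⠀⠀⠀⠀⠀⠀⠀⠀⠀⠀⠀⠀⠀
⠀⠀⠀⠀⠀⠀⠀⠀⠀⠀⠀⠀⠀⠀
⠀⠀⠀⠀⠀⠀⠀⠀⠀⠀⠀⠀⠀⠀
⠀⠀⠀⠀⠀⠂⠒⠒⠴⠒⠒⠒⠂⠀
⠀⠀⠀⠀⠀⠒⣿⠒⠂⠒⠒⠴⠴⠀
⠀⠀⠀⠀⠀⠒⠒⣾⠂⠒⠒⠒⠂⠀
⠀⠀⠀⠀⠀⠒⠒⠂⠿⠂⠂⠿⣿⠀
⠀⠀⠀⠀⠀⠂⣿⠒⠿⠿⠿⠒⣿⠀
⠀⠀⠀⠀⠀⠀⠀⠀⠀⠀⠀⠀⠀⠀
⠀⠀⠀⠀⠀⠀⠀⠀⠀⠀⠀⠀⠀⠀
⠀⠀⠀⠀⠀⠀⠀⠀⠀⠀⠀⠀⠀⠀
⠀⠀⠀⠀⠀⠀⠀⠀⠀⠀⠀⠀⠀⠀

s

⠀⠀⠀⠀⠀⠀⠀⠀⠀⠀⠀⠀⠀⠀
⠀⠀⠀⠀⠀⠀⠀⠀⠀⠀⠀⠀⠀⠀
⠀⠀⠀⠀⠀⠀⠀⠀⠀⠀⠀⠀⠀⠀
⠀⠀⠀⠀⠀⠀⠀⠀⠀⠀⠀⠀⠀⠀
⠀⠀⠀⠀⠀⠂⠒⠒⠴⠒⠒⠒⠂⠀
⠀⠀⠀⠀⠀⠒⣿⠒⠂⠒⠒⠴⠴⠀
⠀⠀⠀⠀⠀⠒⠒⠂⠂⠒⠒⠒⠂⠀
⠀⠀⠀⠀⠀⠒⠒⣾⠿⠂⠂⠿⣿⠀
⠀⠀⠀⠀⠀⠂⣿⠒⠿⠿⠿⠒⣿⠀
⠀⠀⠀⠀⠀⠿⠂⠂⠿⠂⠀⠀⠀⠀
⠀⠀⠀⠀⠀⠀⠀⠀⠀⠀⠀⠀⠀⠀
⠀⠀⠀⠀⠀⠀⠀⠀⠀⠀⠀⠀⠀⠀
⠀⠀⠀⠀⠀⠀⠀⠀⠀⠀⠀⠀⠀⠀
⠀⠀⠀⠀⠀⠀⠀⠀⠀⠀⠀⠀⠀⠀

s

⠀⠀⠀⠀⠀⠀⠀⠀⠀⠀⠀⠀⠀⠀
⠀⠀⠀⠀⠀⠀⠀⠀⠀⠀⠀⠀⠀⠀
⠀⠀⠀⠀⠀⠀⠀⠀⠀⠀⠀⠀⠀⠀
⠀⠀⠀⠀⠀⠂⠒⠒⠴⠒⠒⠒⠂⠀
⠀⠀⠀⠀⠀⠒⣿⠒⠂⠒⠒⠴⠴⠀
⠀⠀⠀⠀⠀⠒⠒⠂⠂⠒⠒⠒⠂⠀
⠀⠀⠀⠀⠀⠒⠒⠂⠿⠂⠂⠿⣿⠀
⠀⠀⠀⠀⠀⠂⣿⣾⠿⠿⠿⠒⣿⠀
⠀⠀⠀⠀⠀⠿⠂⠂⠿⠂⠀⠀⠀⠀
⠀⠀⠀⠀⠀⠒⣿⣿⠿⠂⠀⠀⠀⠀
⠀⠀⠀⠀⠀⠀⠀⠀⠀⠀⠀⠀⠀⠀
⠀⠀⠀⠀⠀⠀⠀⠀⠀⠀⠀⠀⠀⠀
⠀⠀⠀⠀⠀⠀⠀⠀⠀⠀⠀⠀⠀⠀
⠀⠀⠀⠀⠀⠀⠀⠀⠀⠀⠀⠀⠀⠀

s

⠀⠀⠀⠀⠀⠀⠀⠀⠀⠀⠀⠀⠀⠀
⠀⠀⠀⠀⠀⠀⠀⠀⠀⠀⠀⠀⠀⠀
⠀⠀⠀⠀⠀⠂⠒⠒⠴⠒⠒⠒⠂⠀
⠀⠀⠀⠀⠀⠒⣿⠒⠂⠒⠒⠴⠴⠀
⠀⠀⠀⠀⠀⠒⠒⠂⠂⠒⠒⠒⠂⠀
⠀⠀⠀⠀⠀⠒⠒⠂⠿⠂⠂⠿⣿⠀
⠀⠀⠀⠀⠀⠂⣿⠒⠿⠿⠿⠒⣿⠀
⠀⠀⠀⠀⠀⠿⠂⣾⠿⠂⠀⠀⠀⠀
⠀⠀⠀⠀⠀⠒⣿⣿⠿⠂⠀⠀⠀⠀
⠀⠀⠀⠀⠀⣿⠒⠿⠒⣿⠀⠀⠀⠀
⠀⠀⠀⠀⠀⠀⠀⠀⠀⠀⠀⠀⠀⠀
⠀⠀⠀⠀⠀⠀⠀⠀⠀⠀⠀⠀⠀⠀
⠀⠀⠀⠀⠀⠀⠀⠀⠀⠀⠀⠀⠀⠀
⠀⠀⠀⠀⠀⠀⠀⠀⠀⠀⠀⠀⠀⠀

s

⠀⠀⠀⠀⠀⠀⠀⠀⠀⠀⠀⠀⠀⠀
⠀⠀⠀⠀⠀⠂⠒⠒⠴⠒⠒⠒⠂⠀
⠀⠀⠀⠀⠀⠒⣿⠒⠂⠒⠒⠴⠴⠀
⠀⠀⠀⠀⠀⠒⠒⠂⠂⠒⠒⠒⠂⠀
⠀⠀⠀⠀⠀⠒⠒⠂⠿⠂⠂⠿⣿⠀
⠀⠀⠀⠀⠀⠂⣿⠒⠿⠿⠿⠒⣿⠀
⠀⠀⠀⠀⠀⠿⠂⠂⠿⠂⠀⠀⠀⠀
⠀⠀⠀⠀⠀⠒⣿⣾⠿⠂⠀⠀⠀⠀
⠀⠀⠀⠀⠀⣿⠒⠿⠒⣿⠀⠀⠀⠀
⠀⠀⠀⠀⠀⣿⠂⠒⣿⠿⠀⠀⠀⠀
⠀⠀⠀⠀⠀⠀⠀⠀⠀⠀⠀⠀⠀⠀
⠀⠀⠀⠀⠀⠀⠀⠀⠀⠀⠀⠀⠀⠀
⠀⠀⠀⠀⠀⠀⠀⠀⠀⠀⠀⠀⠀⠀
⠀⠀⠀⠀⠀⠀⠀⠀⠀⠀⠀⠀⠀⠀

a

⠀⠀⠀⠀⠀⠀⠀⠀⠀⠀⠀⠀⠀⠀
⠀⠀⠀⠀⠀⠀⠂⠒⠒⠴⠒⠒⠒⠂
⠀⠀⠀⠀⠀⠀⠒⣿⠒⠂⠒⠒⠴⠴
⠀⠀⠀⠀⠀⠀⠒⠒⠂⠂⠒⠒⠒⠂
⠀⠀⠀⠀⠀⠀⠒⠒⠂⠿⠂⠂⠿⣿
⠀⠀⠀⠀⠀⠂⠂⣿⠒⠿⠿⠿⠒⣿
⠀⠀⠀⠀⠀⠿⠿⠂⠂⠿⠂⠀⠀⠀
⠀⠀⠀⠀⠀⠂⠒⣾⣿⠿⠂⠀⠀⠀
⠀⠀⠀⠀⠀⠒⣿⠒⠿⠒⣿⠀⠀⠀
⠀⠀⠀⠀⠀⠒⣿⠂⠒⣿⠿⠀⠀⠀
⠀⠀⠀⠀⠀⠀⠀⠀⠀⠀⠀⠀⠀⠀
⠀⠀⠀⠀⠀⠀⠀⠀⠀⠀⠀⠀⠀⠀
⠀⠀⠀⠀⠀⠀⠀⠀⠀⠀⠀⠀⠀⠀
⠀⠀⠀⠀⠀⠀⠀⠀⠀⠀⠀⠀⠀⠀

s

⠀⠀⠀⠀⠀⠀⠂⠒⠒⠴⠒⠒⠒⠂
⠀⠀⠀⠀⠀⠀⠒⣿⠒⠂⠒⠒⠴⠴
⠀⠀⠀⠀⠀⠀⠒⠒⠂⠂⠒⠒⠒⠂
⠀⠀⠀⠀⠀⠀⠒⠒⠂⠿⠂⠂⠿⣿
⠀⠀⠀⠀⠀⠂⠂⣿⠒⠿⠿⠿⠒⣿
⠀⠀⠀⠀⠀⠿⠿⠂⠂⠿⠂⠀⠀⠀
⠀⠀⠀⠀⠀⠂⠒⣿⣿⠿⠂⠀⠀⠀
⠀⠀⠀⠀⠀⠒⣿⣾⠿⠒⣿⠀⠀⠀
⠀⠀⠀⠀⠀⠒⣿⠂⠒⣿⠿⠀⠀⠀
⠀⠀⠀⠀⠀⠿⠂⣿⣿⠂⠀⠀⠀⠀
⠀⠀⠀⠀⠀⠀⠀⠀⠀⠀⠀⠀⠀⠀
⠀⠀⠀⠀⠀⠀⠀⠀⠀⠀⠀⠀⠀⠀
⠀⠀⠀⠀⠀⠀⠀⠀⠀⠀⠀⠀⠀⠀
⠀⠀⠀⠀⠀⠀⠀⠀⠀⠀⠀⠀⠀⠀

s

⠀⠀⠀⠀⠀⠀⠒⣿⠒⠂⠒⠒⠴⠴
⠀⠀⠀⠀⠀⠀⠒⠒⠂⠂⠒⠒⠒⠂
⠀⠀⠀⠀⠀⠀⠒⠒⠂⠿⠂⠂⠿⣿
⠀⠀⠀⠀⠀⠂⠂⣿⠒⠿⠿⠿⠒⣿
⠀⠀⠀⠀⠀⠿⠿⠂⠂⠿⠂⠀⠀⠀
⠀⠀⠀⠀⠀⠂⠒⣿⣿⠿⠂⠀⠀⠀
⠀⠀⠀⠀⠀⠒⣿⠒⠿⠒⣿⠀⠀⠀
⠀⠀⠀⠀⠀⠒⣿⣾⠒⣿⠿⠀⠀⠀
⠀⠀⠀⠀⠀⠿⠂⣿⣿⠂⠀⠀⠀⠀
⠀⠀⠀⠀⠀⠒⣿⠴⠂⣿⠀⠀⠀⠀
⠀⠀⠀⠀⠀⠀⠀⠀⠀⠀⠀⠀⠀⠀
⠀⠀⠀⠀⠀⠀⠀⠀⠀⠀⠀⠀⠀⠀
⠀⠀⠀⠀⠀⠀⠀⠀⠀⠀⠀⠀⠀⠀
⠀⠀⠀⠀⠀⠀⠀⠀⠀⠀⠀⠀⠀⠀

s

⠀⠀⠀⠀⠀⠀⠒⠒⠂⠂⠒⠒⠒⠂
⠀⠀⠀⠀⠀⠀⠒⠒⠂⠿⠂⠂⠿⣿
⠀⠀⠀⠀⠀⠂⠂⣿⠒⠿⠿⠿⠒⣿
⠀⠀⠀⠀⠀⠿⠿⠂⠂⠿⠂⠀⠀⠀
⠀⠀⠀⠀⠀⠂⠒⣿⣿⠿⠂⠀⠀⠀
⠀⠀⠀⠀⠀⠒⣿⠒⠿⠒⣿⠀⠀⠀
⠀⠀⠀⠀⠀⠒⣿⠂⠒⣿⠿⠀⠀⠀
⠀⠀⠀⠀⠀⠿⠂⣾⣿⠂⠀⠀⠀⠀
⠀⠀⠀⠀⠀⠒⣿⠴⠂⣿⠀⠀⠀⠀
⠀⠀⠀⠀⠀⣿⠴⠂⣿⠒⠀⠀⠀⠀
⠀⠀⠀⠀⠀⠀⠀⠀⠀⠀⠀⠀⠀⠀
⠀⠀⠀⠀⠀⠀⠀⠀⠀⠀⠀⠀⠀⠀
⠀⠀⠀⠀⠀⠀⠀⠀⠀⠀⠀⠀⠀⠀
⠀⠀⠀⠀⠀⠀⠀⠀⠀⠀⠀⠀⠀⠀

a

⠀⠀⠀⠀⠀⠀⠀⠒⠒⠂⠂⠒⠒⠒
⠀⠀⠀⠀⠀⠀⠀⠒⠒⠂⠿⠂⠂⠿
⠀⠀⠀⠀⠀⠀⠂⠂⣿⠒⠿⠿⠿⠒
⠀⠀⠀⠀⠀⠀⠿⠿⠂⠂⠿⠂⠀⠀
⠀⠀⠀⠀⠀⠀⠂⠒⣿⣿⠿⠂⠀⠀
⠀⠀⠀⠀⠀⠴⠒⣿⠒⠿⠒⣿⠀⠀
⠀⠀⠀⠀⠀⠴⠒⣿⠂⠒⣿⠿⠀⠀
⠀⠀⠀⠀⠀⠿⠿⣾⣿⣿⠂⠀⠀⠀
⠀⠀⠀⠀⠀⠿⠒⣿⠴⠂⣿⠀⠀⠀
⠀⠀⠀⠀⠀⠂⣿⠴⠂⣿⠒⠀⠀⠀
⠀⠀⠀⠀⠀⠀⠀⠀⠀⠀⠀⠀⠀⠀
⠀⠀⠀⠀⠀⠀⠀⠀⠀⠀⠀⠀⠀⠀
⠀⠀⠀⠀⠀⠀⠀⠀⠀⠀⠀⠀⠀⠀
⠀⠀⠀⠀⠀⠀⠀⠀⠀⠀⠀⠀⠀⠀

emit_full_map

⠀⠀⠂⠒⠒⠴⠒⠒⠒⠂
⠀⠀⠒⣿⠒⠂⠒⠒⠴⠴
⠀⠀⠒⠒⠂⠂⠒⠒⠒⠂
⠀⠀⠒⠒⠂⠿⠂⠂⠿⣿
⠀⠂⠂⣿⠒⠿⠿⠿⠒⣿
⠀⠿⠿⠂⠂⠿⠂⠀⠀⠀
⠀⠂⠒⣿⣿⠿⠂⠀⠀⠀
⠴⠒⣿⠒⠿⠒⣿⠀⠀⠀
⠴⠒⣿⠂⠒⣿⠿⠀⠀⠀
⠿⠿⣾⣿⣿⠂⠀⠀⠀⠀
⠿⠒⣿⠴⠂⣿⠀⠀⠀⠀
⠂⣿⠴⠂⣿⠒⠀⠀⠀⠀

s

⠀⠀⠀⠀⠀⠀⠀⠒⠒⠂⠿⠂⠂⠿
⠀⠀⠀⠀⠀⠀⠂⠂⣿⠒⠿⠿⠿⠒
⠀⠀⠀⠀⠀⠀⠿⠿⠂⠂⠿⠂⠀⠀
⠀⠀⠀⠀⠀⠀⠂⠒⣿⣿⠿⠂⠀⠀
⠀⠀⠀⠀⠀⠴⠒⣿⠒⠿⠒⣿⠀⠀
⠀⠀⠀⠀⠀⠴⠒⣿⠂⠒⣿⠿⠀⠀
⠀⠀⠀⠀⠀⠿⠿⠂⣿⣿⠂⠀⠀⠀
⠀⠀⠀⠀⠀⠿⠒⣾⠴⠂⣿⠀⠀⠀
⠀⠀⠀⠀⠀⠂⣿⠴⠂⣿⠒⠀⠀⠀
⠀⠀⠀⠀⠀⠿⠿⠒⠿⠴⠀⠀⠀⠀
⠀⠀⠀⠀⠀⠀⠀⠀⠀⠀⠀⠀⠀⠀
⠀⠀⠀⠀⠀⠀⠀⠀⠀⠀⠀⠀⠀⠀
⠀⠀⠀⠀⠀⠀⠀⠀⠀⠀⠀⠀⠀⠀
⠀⠀⠀⠀⠀⠀⠀⠀⠀⠀⠀⠀⠀⠀

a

⠀⠀⠀⠀⠀⠀⠀⠀⠒⠒⠂⠿⠂⠂
⠀⠀⠀⠀⠀⠀⠀⠂⠂⣿⠒⠿⠿⠿
⠀⠀⠀⠀⠀⠀⠀⠿⠿⠂⠂⠿⠂⠀
⠀⠀⠀⠀⠀⠀⠀⠂⠒⣿⣿⠿⠂⠀
⠀⠀⠀⠀⠀⠀⠴⠒⣿⠒⠿⠒⣿⠀
⠀⠀⠀⠀⠀⠿⠴⠒⣿⠂⠒⣿⠿⠀
⠀⠀⠀⠀⠀⠂⠿⠿⠂⣿⣿⠂⠀⠀
⠀⠀⠀⠀⠀⠒⠿⣾⣿⠴⠂⣿⠀⠀
⠀⠀⠀⠀⠀⠒⠂⣿⠴⠂⣿⠒⠀⠀
⠀⠀⠀⠀⠀⠒⠿⠿⠒⠿⠴⠀⠀⠀
⠀⠀⠀⠀⠀⠀⠀⠀⠀⠀⠀⠀⠀⠀
⠀⠀⠀⠀⠀⠀⠀⠀⠀⠀⠀⠀⠀⠀
⠀⠀⠀⠀⠀⠀⠀⠀⠀⠀⠀⠀⠀⠀
⠀⠀⠀⠀⠀⠀⠀⠀⠀⠀⠀⠀⠀⠀

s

⠀⠀⠀⠀⠀⠀⠀⠂⠂⣿⠒⠿⠿⠿
⠀⠀⠀⠀⠀⠀⠀⠿⠿⠂⠂⠿⠂⠀
⠀⠀⠀⠀⠀⠀⠀⠂⠒⣿⣿⠿⠂⠀
⠀⠀⠀⠀⠀⠀⠴⠒⣿⠒⠿⠒⣿⠀
⠀⠀⠀⠀⠀⠿⠴⠒⣿⠂⠒⣿⠿⠀
⠀⠀⠀⠀⠀⠂⠿⠿⠂⣿⣿⠂⠀⠀
⠀⠀⠀⠀⠀⠒⠿⠒⣿⠴⠂⣿⠀⠀
⠀⠀⠀⠀⠀⠒⠂⣾⠴⠂⣿⠒⠀⠀
⠀⠀⠀⠀⠀⠒⠿⠿⠒⠿⠴⠀⠀⠀
⠀⠀⠀⠀⠀⠴⠒⠒⠒⣿⠀⠀⠀⠀
⠀⠀⠀⠀⠀⠀⠀⠀⠀⠀⠀⠀⠀⠀
⠀⠀⠀⠀⠀⠀⠀⠀⠀⠀⠀⠀⠀⠀
⠀⠀⠀⠀⠀⠀⠀⠀⠀⠀⠀⠀⠀⠀
⠀⠀⠀⠀⠀⠀⠀⠀⠀⠀⠀⠀⠀⠀

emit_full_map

⠀⠀⠀⠂⠒⠒⠴⠒⠒⠒⠂
⠀⠀⠀⠒⣿⠒⠂⠒⠒⠴⠴
⠀⠀⠀⠒⠒⠂⠂⠒⠒⠒⠂
⠀⠀⠀⠒⠒⠂⠿⠂⠂⠿⣿
⠀⠀⠂⠂⣿⠒⠿⠿⠿⠒⣿
⠀⠀⠿⠿⠂⠂⠿⠂⠀⠀⠀
⠀⠀⠂⠒⣿⣿⠿⠂⠀⠀⠀
⠀⠴⠒⣿⠒⠿⠒⣿⠀⠀⠀
⠿⠴⠒⣿⠂⠒⣿⠿⠀⠀⠀
⠂⠿⠿⠂⣿⣿⠂⠀⠀⠀⠀
⠒⠿⠒⣿⠴⠂⣿⠀⠀⠀⠀
⠒⠂⣾⠴⠂⣿⠒⠀⠀⠀⠀
⠒⠿⠿⠒⠿⠴⠀⠀⠀⠀⠀
⠴⠒⠒⠒⣿⠀⠀⠀⠀⠀⠀


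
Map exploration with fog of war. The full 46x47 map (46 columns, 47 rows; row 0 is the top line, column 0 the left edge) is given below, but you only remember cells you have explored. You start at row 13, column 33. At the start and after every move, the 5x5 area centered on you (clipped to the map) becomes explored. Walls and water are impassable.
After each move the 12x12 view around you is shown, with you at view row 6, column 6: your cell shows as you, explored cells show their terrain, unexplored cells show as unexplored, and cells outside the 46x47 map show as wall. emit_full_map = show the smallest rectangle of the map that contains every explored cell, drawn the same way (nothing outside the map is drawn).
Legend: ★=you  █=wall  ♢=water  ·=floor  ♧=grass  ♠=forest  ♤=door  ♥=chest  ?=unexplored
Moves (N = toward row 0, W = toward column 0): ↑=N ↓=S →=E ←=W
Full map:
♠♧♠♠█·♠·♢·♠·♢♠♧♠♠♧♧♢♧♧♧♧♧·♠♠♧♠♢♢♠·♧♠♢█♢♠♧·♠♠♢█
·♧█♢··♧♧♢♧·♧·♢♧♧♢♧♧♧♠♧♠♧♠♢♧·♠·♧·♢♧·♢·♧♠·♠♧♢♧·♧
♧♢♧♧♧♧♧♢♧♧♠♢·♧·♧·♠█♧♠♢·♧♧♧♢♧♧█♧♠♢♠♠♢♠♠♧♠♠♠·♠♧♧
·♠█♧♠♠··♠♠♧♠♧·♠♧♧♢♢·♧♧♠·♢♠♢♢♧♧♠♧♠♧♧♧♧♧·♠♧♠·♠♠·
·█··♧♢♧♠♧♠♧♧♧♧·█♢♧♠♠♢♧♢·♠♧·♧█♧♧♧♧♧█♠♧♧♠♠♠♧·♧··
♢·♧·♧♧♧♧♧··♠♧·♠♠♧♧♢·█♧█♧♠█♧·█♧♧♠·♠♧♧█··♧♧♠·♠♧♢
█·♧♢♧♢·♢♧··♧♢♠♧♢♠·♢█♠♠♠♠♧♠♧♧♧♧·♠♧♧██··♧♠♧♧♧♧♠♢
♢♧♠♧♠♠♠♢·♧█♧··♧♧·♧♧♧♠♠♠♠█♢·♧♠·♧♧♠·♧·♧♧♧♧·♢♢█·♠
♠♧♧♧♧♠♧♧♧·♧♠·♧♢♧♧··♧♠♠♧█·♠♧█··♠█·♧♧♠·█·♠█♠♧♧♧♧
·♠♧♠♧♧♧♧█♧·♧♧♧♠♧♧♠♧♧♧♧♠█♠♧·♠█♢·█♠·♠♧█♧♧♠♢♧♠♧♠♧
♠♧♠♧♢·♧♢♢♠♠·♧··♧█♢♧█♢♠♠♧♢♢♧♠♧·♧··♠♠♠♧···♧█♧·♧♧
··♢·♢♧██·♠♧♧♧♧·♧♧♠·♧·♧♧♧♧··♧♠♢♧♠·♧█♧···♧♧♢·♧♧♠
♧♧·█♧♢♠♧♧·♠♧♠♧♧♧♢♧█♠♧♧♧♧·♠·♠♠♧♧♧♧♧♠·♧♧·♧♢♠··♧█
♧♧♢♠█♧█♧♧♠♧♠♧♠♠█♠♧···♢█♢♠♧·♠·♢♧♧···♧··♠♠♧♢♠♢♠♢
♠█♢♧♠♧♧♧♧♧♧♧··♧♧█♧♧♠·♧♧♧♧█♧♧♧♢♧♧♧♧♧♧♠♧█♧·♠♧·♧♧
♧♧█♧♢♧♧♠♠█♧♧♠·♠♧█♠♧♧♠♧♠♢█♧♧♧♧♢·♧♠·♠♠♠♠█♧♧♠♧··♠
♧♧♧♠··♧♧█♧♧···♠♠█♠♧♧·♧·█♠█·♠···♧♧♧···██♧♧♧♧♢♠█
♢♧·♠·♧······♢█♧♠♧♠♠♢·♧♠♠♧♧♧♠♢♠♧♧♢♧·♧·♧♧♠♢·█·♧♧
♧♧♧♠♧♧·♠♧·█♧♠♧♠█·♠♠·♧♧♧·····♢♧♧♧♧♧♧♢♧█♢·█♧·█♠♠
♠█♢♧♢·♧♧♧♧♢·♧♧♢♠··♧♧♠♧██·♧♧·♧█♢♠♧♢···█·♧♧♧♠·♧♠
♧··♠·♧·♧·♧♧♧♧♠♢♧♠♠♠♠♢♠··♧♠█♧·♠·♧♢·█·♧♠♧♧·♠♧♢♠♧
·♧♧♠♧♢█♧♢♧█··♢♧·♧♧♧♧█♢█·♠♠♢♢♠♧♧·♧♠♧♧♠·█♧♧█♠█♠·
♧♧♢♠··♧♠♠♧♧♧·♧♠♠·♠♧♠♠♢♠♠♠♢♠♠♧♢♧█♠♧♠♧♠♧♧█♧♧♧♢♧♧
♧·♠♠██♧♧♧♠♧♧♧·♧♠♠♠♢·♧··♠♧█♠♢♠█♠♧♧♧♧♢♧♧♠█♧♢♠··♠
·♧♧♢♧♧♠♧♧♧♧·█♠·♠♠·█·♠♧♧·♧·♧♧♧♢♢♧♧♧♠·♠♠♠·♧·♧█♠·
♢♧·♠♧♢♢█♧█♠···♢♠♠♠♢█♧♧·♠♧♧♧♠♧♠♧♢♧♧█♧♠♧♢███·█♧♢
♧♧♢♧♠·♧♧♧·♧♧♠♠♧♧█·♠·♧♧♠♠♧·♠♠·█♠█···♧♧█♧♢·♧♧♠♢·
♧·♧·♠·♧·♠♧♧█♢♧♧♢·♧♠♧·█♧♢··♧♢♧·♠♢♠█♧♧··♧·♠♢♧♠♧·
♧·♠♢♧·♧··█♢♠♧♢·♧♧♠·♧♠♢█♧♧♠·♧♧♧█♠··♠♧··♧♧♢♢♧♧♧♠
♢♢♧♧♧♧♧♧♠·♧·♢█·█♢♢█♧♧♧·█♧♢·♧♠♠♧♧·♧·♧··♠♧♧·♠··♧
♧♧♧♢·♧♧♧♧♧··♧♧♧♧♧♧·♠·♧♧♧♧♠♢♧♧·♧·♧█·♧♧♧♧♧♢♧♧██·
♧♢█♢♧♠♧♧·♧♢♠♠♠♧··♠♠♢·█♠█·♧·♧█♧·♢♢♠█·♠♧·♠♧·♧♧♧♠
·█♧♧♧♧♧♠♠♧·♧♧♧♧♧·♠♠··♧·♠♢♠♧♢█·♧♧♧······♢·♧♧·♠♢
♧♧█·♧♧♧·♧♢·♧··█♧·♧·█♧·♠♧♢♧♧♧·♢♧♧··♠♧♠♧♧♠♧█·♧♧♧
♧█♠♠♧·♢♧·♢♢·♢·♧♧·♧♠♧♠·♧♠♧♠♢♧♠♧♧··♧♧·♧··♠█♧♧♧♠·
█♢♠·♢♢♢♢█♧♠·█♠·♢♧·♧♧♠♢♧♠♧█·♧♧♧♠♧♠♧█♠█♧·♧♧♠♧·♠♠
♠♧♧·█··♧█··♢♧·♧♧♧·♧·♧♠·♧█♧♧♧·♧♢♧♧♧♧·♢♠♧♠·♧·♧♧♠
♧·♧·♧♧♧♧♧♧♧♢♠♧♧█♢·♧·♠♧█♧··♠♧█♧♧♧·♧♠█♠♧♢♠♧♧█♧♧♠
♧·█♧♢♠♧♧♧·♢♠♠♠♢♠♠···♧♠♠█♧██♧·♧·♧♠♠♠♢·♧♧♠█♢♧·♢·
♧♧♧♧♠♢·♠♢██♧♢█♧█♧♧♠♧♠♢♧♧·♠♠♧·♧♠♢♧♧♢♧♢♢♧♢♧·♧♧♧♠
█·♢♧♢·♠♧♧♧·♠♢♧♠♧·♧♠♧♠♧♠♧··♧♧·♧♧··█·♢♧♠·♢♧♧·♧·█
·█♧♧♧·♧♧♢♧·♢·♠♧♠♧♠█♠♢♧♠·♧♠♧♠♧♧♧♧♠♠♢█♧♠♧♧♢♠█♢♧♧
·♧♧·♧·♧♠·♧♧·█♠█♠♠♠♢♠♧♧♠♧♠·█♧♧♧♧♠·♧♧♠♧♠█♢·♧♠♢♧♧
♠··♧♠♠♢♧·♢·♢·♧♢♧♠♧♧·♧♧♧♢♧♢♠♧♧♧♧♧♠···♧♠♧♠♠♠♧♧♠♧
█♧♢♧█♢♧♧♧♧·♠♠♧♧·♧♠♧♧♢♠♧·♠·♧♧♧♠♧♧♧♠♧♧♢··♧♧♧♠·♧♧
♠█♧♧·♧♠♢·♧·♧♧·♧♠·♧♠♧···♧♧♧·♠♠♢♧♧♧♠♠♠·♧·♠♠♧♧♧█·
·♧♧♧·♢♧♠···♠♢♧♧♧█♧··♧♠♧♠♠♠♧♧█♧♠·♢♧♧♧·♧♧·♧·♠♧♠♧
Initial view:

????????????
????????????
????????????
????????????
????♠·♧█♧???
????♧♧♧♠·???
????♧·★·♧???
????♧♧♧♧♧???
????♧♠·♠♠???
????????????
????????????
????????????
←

????????????
????????????
????????????
????????????
????♧♠·♧█♧??
????♧♧♧♧♠·??
????♧♧★··♧??
????♧♧♧♧♧♧??
????·♧♠·♠♠??
????????????
????????????
????????????

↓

????????????
????????????
????????????
????♧♠·♧█♧??
????♧♧♧♧♠·??
????♧♧···♧??
????♧♧★♧♧♧??
????·♧♠·♠♠??
????·♧♧♧·???
????????????
????????????
????????????

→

????????????
????????????
????????????
???♧♠·♧█♧???
???♧♧♧♧♠·???
???♧♧···♧???
???♧♧♧★♧♧???
???·♧♠·♠♠???
???·♧♧♧··???
????????????
????????????
????????????

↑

????????????
????????????
????????????
????????????
???♧♠·♧█♧???
???♧♧♧♧♠·???
???♧♧·★·♧???
???♧♧♧♧♧♧???
???·♧♠·♠♠???
???·♧♧♧··???
????????????
????????????

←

????????????
????????????
????????????
????????????
????♧♠·♧█♧??
????♧♧♧♧♠·??
????♧♧★··♧??
????♧♧♧♧♧♧??
????·♧♠·♠♠??
????·♧♧♧··??
????????????
????????????

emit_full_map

♧♠·♧█♧
♧♧♧♧♠·
♧♧★··♧
♧♧♧♧♧♧
·♧♠·♠♠
·♧♧♧··

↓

????????????
????????????
????????????
????♧♠·♧█♧??
????♧♧♧♧♠·??
????♧♧···♧??
????♧♧★♧♧♧??
????·♧♠·♠♠??
????·♧♧♧··??
????????????
????????????
????????????

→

????????????
????????????
????????????
???♧♠·♧█♧???
???♧♧♧♧♠·???
???♧♧···♧???
???♧♧♧★♧♧???
???·♧♠·♠♠???
???·♧♧♧··???
????????????
????????????
????????????

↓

????????????
????????????
???♧♠·♧█♧???
???♧♧♧♧♠·???
???♧♧···♧???
???♧♧♧♧♧♧???
???·♧♠★♠♠???
???·♧♧♧··???
????♧♢♧·♧???
????????????
????????????
????????????

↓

????????????
???♧♠·♧█♧???
???♧♧♧♧♠·???
???♧♧···♧???
???♧♧♧♧♧♧???
???·♧♠·♠♠???
???·♧♧★··???
????♧♢♧·♧???
????♧♧♧♧♢???
????????????
????????????
????????????

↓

???♧♠·♧█♧???
???♧♧♧♧♠·???
???♧♧···♧???
???♧♧♧♧♧♧???
???·♧♠·♠♠???
???·♧♧♧··???
????♧♢★·♧???
????♧♧♧♧♢???
????♠♧♢··???
????????????
????????????
????????????

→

??♧♠·♧█♧????
??♧♧♧♧♠·????
??♧♧···♧????
??♧♧♧♧♧♧????
??·♧♠·♠♠♠???
??·♧♧♧···???
???♧♢♧★♧·???
???♧♧♧♧♢♧???
???♠♧♢···???
????????????
????????????
????????????

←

???♧♠·♧█♧???
???♧♧♧♧♠·???
???♧♧···♧???
???♧♧♧♧♧♧???
???·♧♠·♠♠♠??
???·♧♧♧···??
????♧♢★·♧·??
????♧♧♧♧♢♧??
????♠♧♢···??
????????????
????????????
????????????

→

??♧♠·♧█♧????
??♧♧♧♧♠·????
??♧♧···♧????
??♧♧♧♧♧♧????
??·♧♠·♠♠♠???
??·♧♧♧···???
???♧♢♧★♧·???
???♧♧♧♧♢♧???
???♠♧♢···???
????????????
????????????
????????????

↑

????????????
??♧♠·♧█♧????
??♧♧♧♧♠·????
??♧♧···♧????
??♧♧♧♧♧♧♠???
??·♧♠·♠♠♠???
??·♧♧♧★··???
???♧♢♧·♧·???
???♧♧♧♧♢♧???
???♠♧♢···???
????????????
????????????

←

????????????
???♧♠·♧█♧???
???♧♧♧♧♠·???
???♧♧···♧???
???♧♧♧♧♧♧♠??
???·♧♠·♠♠♠??
???·♧♧★···??
????♧♢♧·♧·??
????♧♧♧♧♢♧??
????♠♧♢···??
????????????
????????????

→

????????????
??♧♠·♧█♧????
??♧♧♧♧♠·????
??♧♧···♧????
??♧♧♧♧♧♧♠???
??·♧♠·♠♠♠???
??·♧♧♧★··???
???♧♢♧·♧·???
???♧♧♧♧♢♧???
???♠♧♢···???
????????????
????????????

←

????????????
???♧♠·♧█♧???
???♧♧♧♧♠·???
???♧♧···♧???
???♧♧♧♧♧♧♠??
???·♧♠·♠♠♠??
???·♧♧★···??
????♧♢♧·♧·??
????♧♧♧♧♢♧??
????♠♧♢···??
????????????
????????????

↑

????????????
????????????
???♧♠·♧█♧???
???♧♧♧♧♠·???
???♧♧···♧???
???♧♧♧♧♧♧♠??
???·♧♠★♠♠♠??
???·♧♧♧···??
????♧♢♧·♧·??
????♧♧♧♧♢♧??
????♠♧♢···??
????????????

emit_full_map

♧♠·♧█♧?
♧♧♧♧♠·?
♧♧···♧?
♧♧♧♧♧♧♠
·♧♠★♠♠♠
·♧♧♧···
?♧♢♧·♧·
?♧♧♧♧♢♧
?♠♧♢···


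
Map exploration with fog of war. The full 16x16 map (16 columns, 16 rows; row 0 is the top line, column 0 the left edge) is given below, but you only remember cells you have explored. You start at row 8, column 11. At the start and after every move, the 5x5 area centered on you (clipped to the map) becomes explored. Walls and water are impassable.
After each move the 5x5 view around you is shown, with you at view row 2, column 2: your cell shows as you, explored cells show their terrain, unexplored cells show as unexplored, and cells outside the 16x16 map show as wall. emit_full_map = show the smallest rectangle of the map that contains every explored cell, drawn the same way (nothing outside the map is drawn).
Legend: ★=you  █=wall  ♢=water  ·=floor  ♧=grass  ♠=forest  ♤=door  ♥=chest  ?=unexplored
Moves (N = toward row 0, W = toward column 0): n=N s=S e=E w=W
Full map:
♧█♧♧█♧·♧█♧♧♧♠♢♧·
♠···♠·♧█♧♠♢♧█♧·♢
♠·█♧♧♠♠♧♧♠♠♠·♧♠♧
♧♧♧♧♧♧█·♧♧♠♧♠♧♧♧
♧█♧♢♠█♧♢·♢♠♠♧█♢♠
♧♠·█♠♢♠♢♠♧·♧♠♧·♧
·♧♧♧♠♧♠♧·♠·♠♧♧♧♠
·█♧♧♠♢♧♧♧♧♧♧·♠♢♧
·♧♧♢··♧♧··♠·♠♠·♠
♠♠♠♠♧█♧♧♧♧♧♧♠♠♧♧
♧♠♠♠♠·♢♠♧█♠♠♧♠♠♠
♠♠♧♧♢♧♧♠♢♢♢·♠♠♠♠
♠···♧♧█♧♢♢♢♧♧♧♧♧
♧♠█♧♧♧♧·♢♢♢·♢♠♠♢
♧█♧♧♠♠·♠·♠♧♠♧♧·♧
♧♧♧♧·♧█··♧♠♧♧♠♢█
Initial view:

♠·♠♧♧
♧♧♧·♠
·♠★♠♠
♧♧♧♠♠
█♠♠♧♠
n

♧·♧♠♧
♠·♠♧♧
♧♧★·♠
·♠·♠♠
♧♧♧♠♠

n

♢♠♠♧█
♧·♧♠♧
♠·★♧♧
♧♧♧·♠
·♠·♠♠

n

♧♠♧♠♧
♢♠♠♧█
♧·★♠♧
♠·♠♧♧
♧♧♧·♠

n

♠♠♠·♧
♧♠♧♠♧
♢♠★♧█
♧·♧♠♧
♠·♠♧♧

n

♠♢♧█♧
♠♠♠·♧
♧♠★♠♧
♢♠♠♧█
♧·♧♠♧

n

♧♧♧♠♢
♠♢♧█♧
♠♠★·♧
♧♠♧♠♧
♢♠♠♧█

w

█♧♧♧♠
♧♠♢♧█
♧♠★♠·
♧♧♠♧♠
·♢♠♠♧

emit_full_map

█♧♧♧♠♢
♧♠♢♧█♧
♧♠★♠·♧
♧♧♠♧♠♧
·♢♠♠♧█
?♧·♧♠♧
?♠·♠♧♧
?♧♧♧·♠
?·♠·♠♠
?♧♧♧♠♠
?█♠♠♧♠
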